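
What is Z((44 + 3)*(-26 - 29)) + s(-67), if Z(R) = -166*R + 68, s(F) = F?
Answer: 429111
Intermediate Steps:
Z(R) = 68 - 166*R
Z((44 + 3)*(-26 - 29)) + s(-67) = (68 - 166*(44 + 3)*(-26 - 29)) - 67 = (68 - 7802*(-55)) - 67 = (68 - 166*(-2585)) - 67 = (68 + 429110) - 67 = 429178 - 67 = 429111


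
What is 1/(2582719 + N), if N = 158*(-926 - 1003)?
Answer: 1/2277937 ≈ 4.3899e-7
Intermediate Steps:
N = -304782 (N = 158*(-1929) = -304782)
1/(2582719 + N) = 1/(2582719 - 304782) = 1/2277937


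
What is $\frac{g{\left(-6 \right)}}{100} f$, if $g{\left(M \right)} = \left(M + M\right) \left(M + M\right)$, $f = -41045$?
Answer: $- \frac{295524}{5} \approx -59105.0$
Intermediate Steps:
$g{\left(M \right)} = 4 M^{2}$ ($g{\left(M \right)} = 2 M 2 M = 4 M^{2}$)
$\frac{g{\left(-6 \right)}}{100} f = \frac{4 \left(-6\right)^{2}}{100} \left(-41045\right) = 4 \cdot 36 \cdot \frac{1}{100} \left(-41045\right) = 144 \cdot \frac{1}{100} \left(-41045\right) = \frac{36}{25} \left(-41045\right) = - \frac{295524}{5}$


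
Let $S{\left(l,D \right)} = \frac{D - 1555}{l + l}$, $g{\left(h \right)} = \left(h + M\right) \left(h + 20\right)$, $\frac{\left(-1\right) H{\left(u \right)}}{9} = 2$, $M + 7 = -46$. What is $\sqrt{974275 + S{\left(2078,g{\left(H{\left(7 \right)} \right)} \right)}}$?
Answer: $\frac{\sqrt{4206999525917}}{2078} \approx 987.05$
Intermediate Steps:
$M = -53$ ($M = -7 - 46 = -53$)
$H{\left(u \right)} = -18$ ($H{\left(u \right)} = \left(-9\right) 2 = -18$)
$g{\left(h \right)} = \left(-53 + h\right) \left(20 + h\right)$ ($g{\left(h \right)} = \left(h - 53\right) \left(h + 20\right) = \left(-53 + h\right) \left(20 + h\right)$)
$S{\left(l,D \right)} = \frac{-1555 + D}{2 l}$
$\sqrt{974275 + S{\left(2078,g{\left(H{\left(7 \right)} \right)} \right)}} = \sqrt{974275 + \frac{-1555 - \left(466 - 324\right)}{2 \cdot 2078}} = \sqrt{974275 + \frac{1}{2} \cdot \frac{1}{2078} \left(-1555 + \left(-1060 + 324 + 594\right)\right)} = \sqrt{974275 + \frac{1}{2} \cdot \frac{1}{2078} \left(-1555 - 142\right)} = \sqrt{974275 + \frac{1}{2} \cdot \frac{1}{2078} \left(-1697\right)} = \sqrt{974275 - \frac{1697}{4156}} = \sqrt{\frac{4049085203}{4156}} = \frac{\sqrt{4206999525917}}{2078}$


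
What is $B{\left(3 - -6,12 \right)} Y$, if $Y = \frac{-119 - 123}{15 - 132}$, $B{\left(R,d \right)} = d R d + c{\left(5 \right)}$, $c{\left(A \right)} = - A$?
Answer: $\frac{312422}{117} \approx 2670.3$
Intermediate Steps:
$B{\left(R,d \right)} = -5 + R d^{2}$ ($B{\left(R,d \right)} = d R d - 5 = R d d - 5 = R d^{2} - 5 = -5 + R d^{2}$)
$Y = \frac{242}{117}$ ($Y = - \frac{242}{-117} = \left(-242\right) \left(- \frac{1}{117}\right) = \frac{242}{117} \approx 2.0684$)
$B{\left(3 - -6,12 \right)} Y = \left(-5 + \left(3 - -6\right) 12^{2}\right) \frac{242}{117} = \left(-5 + \left(3 + 6\right) 144\right) \frac{242}{117} = \left(-5 + 9 \cdot 144\right) \frac{242}{117} = \left(-5 + 1296\right) \frac{242}{117} = 1291 \cdot \frac{242}{117} = \frac{312422}{117}$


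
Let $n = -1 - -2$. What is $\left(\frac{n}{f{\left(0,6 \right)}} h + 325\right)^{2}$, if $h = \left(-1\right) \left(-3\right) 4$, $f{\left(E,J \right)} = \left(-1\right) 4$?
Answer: $103684$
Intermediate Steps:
$f{\left(E,J \right)} = -4$
$n = 1$ ($n = -1 + 2 = 1$)
$h = 12$ ($h = 3 \cdot 4 = 12$)
$\left(\frac{n}{f{\left(0,6 \right)}} h + 325\right)^{2} = \left(1 \frac{1}{-4} \cdot 12 + 325\right)^{2} = \left(1 \left(- \frac{1}{4}\right) 12 + 325\right)^{2} = \left(\left(- \frac{1}{4}\right) 12 + 325\right)^{2} = \left(-3 + 325\right)^{2} = 322^{2} = 103684$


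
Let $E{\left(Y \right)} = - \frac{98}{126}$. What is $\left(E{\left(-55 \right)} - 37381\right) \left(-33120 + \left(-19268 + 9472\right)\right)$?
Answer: $\frac{14438487376}{9} \approx 1.6043 \cdot 10^{9}$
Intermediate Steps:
$E{\left(Y \right)} = - \frac{7}{9}$ ($E{\left(Y \right)} = \left(-98\right) \frac{1}{126} = - \frac{7}{9}$)
$\left(E{\left(-55 \right)} - 37381\right) \left(-33120 + \left(-19268 + 9472\right)\right) = \left(- \frac{7}{9} - 37381\right) \left(-33120 + \left(-19268 + 9472\right)\right) = - \frac{336436 \left(-33120 - 9796\right)}{9} = \left(- \frac{336436}{9}\right) \left(-42916\right) = \frac{14438487376}{9}$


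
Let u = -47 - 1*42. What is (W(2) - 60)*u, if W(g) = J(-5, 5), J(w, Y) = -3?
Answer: 5607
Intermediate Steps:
W(g) = -3
u = -89 (u = -47 - 42 = -89)
(W(2) - 60)*u = (-3 - 60)*(-89) = -63*(-89) = 5607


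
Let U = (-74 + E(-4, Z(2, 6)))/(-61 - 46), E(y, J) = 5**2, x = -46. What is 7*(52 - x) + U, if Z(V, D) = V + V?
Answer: 73451/107 ≈ 686.46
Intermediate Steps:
Z(V, D) = 2*V
E(y, J) = 25
U = 49/107 (U = (-74 + 25)/(-61 - 46) = -49/(-107) = -49*(-1/107) = 49/107 ≈ 0.45794)
7*(52 - x) + U = 7*(52 - 1*(-46)) + 49/107 = 7*(52 + 46) + 49/107 = 7*98 + 49/107 = 686 + 49/107 = 73451/107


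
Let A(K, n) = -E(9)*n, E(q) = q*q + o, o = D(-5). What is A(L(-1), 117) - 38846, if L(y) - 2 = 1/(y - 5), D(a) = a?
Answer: -47738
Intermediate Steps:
o = -5
E(q) = -5 + q² (E(q) = q*q - 5 = q² - 5 = -5 + q²)
L(y) = 2 + 1/(-5 + y) (L(y) = 2 + 1/(y - 5) = 2 + 1/(-5 + y))
A(K, n) = -76*n (A(K, n) = -(-5 + 9²)*n = -(-5 + 81)*n = -76*n)
A(L(-1), 117) - 38846 = -76*117 - 38846 = -8892 - 38846 = -47738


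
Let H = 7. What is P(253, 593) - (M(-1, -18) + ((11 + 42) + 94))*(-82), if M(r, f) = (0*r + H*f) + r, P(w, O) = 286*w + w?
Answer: 74251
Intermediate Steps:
P(w, O) = 287*w
M(r, f) = r + 7*f (M(r, f) = (0*r + 7*f) + r = (0 + 7*f) + r = 7*f + r = r + 7*f)
P(253, 593) - (M(-1, -18) + ((11 + 42) + 94))*(-82) = 287*253 - ((-1 + 7*(-18)) + ((11 + 42) + 94))*(-82) = 72611 - ((-1 - 126) + (53 + 94))*(-82) = 72611 - (-127 + 147)*(-82) = 72611 - 20*(-82) = 72611 - 1*(-1640) = 72611 + 1640 = 74251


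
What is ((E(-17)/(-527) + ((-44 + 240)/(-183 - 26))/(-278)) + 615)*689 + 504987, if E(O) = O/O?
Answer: 14218635155149/15309877 ≈ 9.2872e+5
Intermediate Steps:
E(O) = 1
((E(-17)/(-527) + ((-44 + 240)/(-183 - 26))/(-278)) + 615)*689 + 504987 = ((1/(-527) + ((-44 + 240)/(-183 - 26))/(-278)) + 615)*689 + 504987 = ((1*(-1/527) + (196/(-209))*(-1/278)) + 615)*689 + 504987 = ((-1/527 + (196*(-1/209))*(-1/278)) + 615)*689 + 504987 = ((-1/527 - 196/209*(-1/278)) + 615)*689 + 504987 = ((-1/527 + 98/29051) + 615)*689 + 504987 = (22595/15309877 + 615)*689 + 504987 = (9415596950/15309877)*689 + 504987 = 6487346298550/15309877 + 504987 = 14218635155149/15309877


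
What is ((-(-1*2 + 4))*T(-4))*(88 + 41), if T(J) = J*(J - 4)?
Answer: -8256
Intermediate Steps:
T(J) = J*(-4 + J)
((-(-1*2 + 4))*T(-4))*(88 + 41) = ((-(-1*2 + 4))*(-4*(-4 - 4)))*(88 + 41) = ((-(-2 + 4))*(-4*(-8)))*129 = (-1*2*32)*129 = -2*32*129 = -64*129 = -8256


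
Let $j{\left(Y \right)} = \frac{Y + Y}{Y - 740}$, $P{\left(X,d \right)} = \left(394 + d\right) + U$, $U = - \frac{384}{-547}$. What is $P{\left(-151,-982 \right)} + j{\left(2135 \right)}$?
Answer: $- \frac{89162170}{152613} \approx -584.24$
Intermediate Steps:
$U = \frac{384}{547}$ ($U = \left(-384\right) \left(- \frac{1}{547}\right) = \frac{384}{547} \approx 0.70201$)
$P{\left(X,d \right)} = \frac{215902}{547} + d$ ($P{\left(X,d \right)} = \left(394 + d\right) + \frac{384}{547} = \frac{215902}{547} + d$)
$j{\left(Y \right)} = \frac{2 Y}{-740 + Y}$
$P{\left(-151,-982 \right)} + j{\left(2135 \right)} = \left(\frac{215902}{547} - 982\right) + 2 \cdot 2135 \frac{1}{-740 + 2135} = - \frac{321252}{547} + 2 \cdot 2135 \cdot \frac{1}{1395} = - \frac{321252}{547} + \frac{854}{279} = - \frac{89162170}{152613}$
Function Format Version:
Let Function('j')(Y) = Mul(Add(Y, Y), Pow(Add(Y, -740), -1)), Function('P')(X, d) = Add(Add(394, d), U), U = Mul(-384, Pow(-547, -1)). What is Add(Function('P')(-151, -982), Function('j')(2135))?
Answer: Rational(-89162170, 152613) ≈ -584.24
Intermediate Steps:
U = Rational(384, 547) (U = Mul(-384, Rational(-1, 547)) = Rational(384, 547) ≈ 0.70201)
Function('P')(X, d) = Add(Rational(215902, 547), d) (Function('P')(X, d) = Add(Add(394, d), Rational(384, 547)) = Add(Rational(215902, 547), d))
Function('j')(Y) = Mul(2, Y, Pow(Add(-740, Y), -1)) (Function('j')(Y) = Mul(Mul(2, Y), Pow(Add(-740, Y), -1)) = Mul(2, Y, Pow(Add(-740, Y), -1)))
Add(Function('P')(-151, -982), Function('j')(2135)) = Add(Add(Rational(215902, 547), -982), Mul(2, 2135, Pow(Add(-740, 2135), -1))) = Add(Rational(-321252, 547), Mul(2, 2135, Pow(1395, -1))) = Add(Rational(-321252, 547), Mul(2, 2135, Rational(1, 1395))) = Add(Rational(-321252, 547), Rational(854, 279)) = Rational(-89162170, 152613)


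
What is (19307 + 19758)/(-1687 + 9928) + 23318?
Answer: 192202703/8241 ≈ 23323.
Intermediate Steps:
(19307 + 19758)/(-1687 + 9928) + 23318 = 39065/8241 + 23318 = 192202703/8241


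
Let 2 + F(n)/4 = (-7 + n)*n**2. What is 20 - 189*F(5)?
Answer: 39332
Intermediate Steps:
F(n) = -8 + 4*n**2*(-7 + n) (F(n) = -8 + 4*((-7 + n)*n**2) = -8 + 4*(n**2*(-7 + n)) = -8 + 4*n**2*(-7 + n))
20 - 189*F(5) = 20 - 189*(-8 - 28*5**2 + 4*5**3) = 20 - 189*(-8 - 28*25 + 4*125) = 20 - 189*(-8 - 700 + 500) = 20 - 189*(-208) = 20 + 39312 = 39332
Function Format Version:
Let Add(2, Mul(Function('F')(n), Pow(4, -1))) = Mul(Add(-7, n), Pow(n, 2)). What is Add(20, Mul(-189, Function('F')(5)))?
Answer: 39332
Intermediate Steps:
Function('F')(n) = Add(-8, Mul(4, Pow(n, 2), Add(-7, n))) (Function('F')(n) = Add(-8, Mul(4, Mul(Add(-7, n), Pow(n, 2)))) = Add(-8, Mul(4, Mul(Pow(n, 2), Add(-7, n)))) = Add(-8, Mul(4, Pow(n, 2), Add(-7, n))))
Add(20, Mul(-189, Function('F')(5))) = Add(20, Mul(-189, Add(-8, Mul(-28, Pow(5, 2)), Mul(4, Pow(5, 3))))) = Add(20, Mul(-189, Add(-8, Mul(-28, 25), Mul(4, 125)))) = Add(20, Mul(-189, Add(-8, -700, 500))) = Add(20, Mul(-189, -208)) = Add(20, 39312) = 39332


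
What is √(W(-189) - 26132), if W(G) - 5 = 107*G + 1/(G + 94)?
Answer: I*√418308845/95 ≈ 215.29*I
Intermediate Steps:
W(G) = 5 + 1/(94 + G) + 107*G (W(G) = 5 + (107*G + 1/(G + 94)) = 5 + (107*G + 1/(94 + G)) = 5 + (1/(94 + G) + 107*G) = 5 + 1/(94 + G) + 107*G)
√(W(-189) - 26132) = √((471 + 107*(-189)² + 10063*(-189))/(94 - 189) - 26132) = √((471 + 107*35721 - 1901907)/(-95) - 26132) = √(-(471 + 3822147 - 1901907)/95 - 26132) = √(-1/95*1920711 - 26132) = √(-1920711/95 - 26132) = √(-4403251/95) = I*√418308845/95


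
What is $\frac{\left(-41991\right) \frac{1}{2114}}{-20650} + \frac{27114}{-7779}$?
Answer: $- \frac{394436873137}{113195081300} \approx -3.4846$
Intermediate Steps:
$\frac{\left(-41991\right) \frac{1}{2114}}{-20650} + \frac{27114}{-7779} = \left(-41991\right) \frac{1}{2114} \left(- \frac{1}{20650}\right) + 27114 \left(- \frac{1}{7779}\right) = \left(- \frac{41991}{2114}\right) \left(- \frac{1}{20650}\right) - \frac{9038}{2593} = \frac{41991}{43654100} - \frac{9038}{2593} = - \frac{394436873137}{113195081300}$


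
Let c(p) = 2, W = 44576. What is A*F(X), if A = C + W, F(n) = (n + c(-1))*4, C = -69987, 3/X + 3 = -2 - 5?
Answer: -863974/5 ≈ -1.7279e+5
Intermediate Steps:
X = -3/10 (X = 3/(-3 + (-2 - 5)) = 3/(-3 - 7) = 3/(-10) = 3*(-1/10) = -3/10 ≈ -0.30000)
F(n) = 8 + 4*n (F(n) = (n + 2)*4 = (2 + n)*4 = 8 + 4*n)
A = -25411 (A = -69987 + 44576 = -25411)
A*F(X) = -25411*(8 + 4*(-3/10)) = -25411*(8 - 6/5) = -25411*34/5 = -863974/5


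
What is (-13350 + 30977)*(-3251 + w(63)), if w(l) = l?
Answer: -56194876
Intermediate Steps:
(-13350 + 30977)*(-3251 + w(63)) = (-13350 + 30977)*(-3251 + 63) = 17627*(-3188) = -56194876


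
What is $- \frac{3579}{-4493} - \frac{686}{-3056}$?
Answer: $\frac{7009811}{6865304} \approx 1.021$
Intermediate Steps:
$- \frac{3579}{-4493} - \frac{686}{-3056} = \left(-3579\right) \left(- \frac{1}{4493}\right) - - \frac{343}{1528} = \frac{3579}{4493} + \frac{343}{1528} = \frac{7009811}{6865304}$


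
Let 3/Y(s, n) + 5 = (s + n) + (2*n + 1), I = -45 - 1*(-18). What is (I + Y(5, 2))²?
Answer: 34596/49 ≈ 706.04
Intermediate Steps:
I = -27 (I = -45 + 18 = -27)
Y(s, n) = 3/(-4 + s + 3*n) (Y(s, n) = 3/(-5 + ((s + n) + (2*n + 1))) = 3/(-5 + ((n + s) + (1 + 2*n))) = 3/(-5 + (1 + s + 3*n)) = 3/(-4 + s + 3*n))
(I + Y(5, 2))² = (-27 + 3/(-4 + 5 + 3*2))² = (-27 + 3/(-4 + 5 + 6))² = (-27 + 3/7)² = (-186/7)² = 34596/49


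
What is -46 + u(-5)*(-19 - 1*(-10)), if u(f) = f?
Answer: -1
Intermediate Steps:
-46 + u(-5)*(-19 - 1*(-10)) = -46 - 5*(-19 - 1*(-10)) = -46 - 5*(-19 + 10) = -46 - 5*(-9) = -46 + 45 = -1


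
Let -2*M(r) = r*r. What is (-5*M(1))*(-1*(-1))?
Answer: 5/2 ≈ 2.5000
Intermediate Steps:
M(r) = -r²/2 (M(r) = -r*r/2 = -r²/2)
(-5*M(1))*(-1*(-1)) = (-(-5)*1²/2)*(-1*(-1)) = -(-5)/2*1 = -5*(-½)*1 = (5/2)*1 = 5/2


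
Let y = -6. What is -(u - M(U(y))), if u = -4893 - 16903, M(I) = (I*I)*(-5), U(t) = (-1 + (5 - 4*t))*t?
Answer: -119324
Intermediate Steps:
U(t) = t*(4 - 4*t) (U(t) = (4 - 4*t)*t = t*(4 - 4*t))
M(I) = -5*I² (M(I) = I²*(-5) = -5*I²)
u = -21796
-(u - M(U(y))) = -(-21796 - (-5)*(4*(-6)*(1 - 1*(-6)))²) = -(-21796 - (-5)*(4*(-6)*(1 + 6))²) = -(-21796 - (-5)*(4*(-6)*7)²) = -(-21796 - (-5)*(-168)²) = -(-21796 - (-5)*28224) = -(-21796 - 1*(-141120)) = -(-21796 + 141120) = -1*119324 = -119324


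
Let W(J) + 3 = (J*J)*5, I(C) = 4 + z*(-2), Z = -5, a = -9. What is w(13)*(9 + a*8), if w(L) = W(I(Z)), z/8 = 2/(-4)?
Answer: -45171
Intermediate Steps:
z = -4 (z = 8*(2/(-4)) = 8*(2*(-¼)) = 8*(-½) = -4)
I(C) = 12 (I(C) = 4 - 4*(-2) = 4 + 8 = 12)
W(J) = -3 + 5*J² (W(J) = -3 + (J*J)*5 = -3 + J²*5 = -3 + 5*J²)
w(L) = 717 (w(L) = -3 + 5*12² = -3 + 5*144 = -3 + 720 = 717)
w(13)*(9 + a*8) = 717*(9 - 9*8) = 717*(9 - 72) = 717*(-63) = -45171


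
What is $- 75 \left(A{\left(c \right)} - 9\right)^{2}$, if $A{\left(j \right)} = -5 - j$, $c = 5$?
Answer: $-27075$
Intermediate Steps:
$- 75 \left(A{\left(c \right)} - 9\right)^{2} = - 75 \left(\left(-5 - 5\right) - 9\right)^{2} = - 75 \left(-10 - 9\right)^{2} = - 75 \left(-19\right)^{2} = \left(-75\right) 361 = -27075$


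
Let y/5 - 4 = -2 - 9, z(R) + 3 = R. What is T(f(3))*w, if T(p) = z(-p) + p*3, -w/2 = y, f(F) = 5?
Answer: 490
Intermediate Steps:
z(R) = -3 + R
y = -35 (y = 20 + 5*(-2 - 9) = 20 + 5*(-11) = 20 - 55 = -35)
w = 70 (w = -2*(-35) = 70)
T(p) = -3 + 2*p (T(p) = (-3 - p) + p*3 = (-3 - p) + 3*p = -3 + 2*p)
T(f(3))*w = (-3 + 2*5)*70 = (-3 + 10)*70 = 7*70 = 490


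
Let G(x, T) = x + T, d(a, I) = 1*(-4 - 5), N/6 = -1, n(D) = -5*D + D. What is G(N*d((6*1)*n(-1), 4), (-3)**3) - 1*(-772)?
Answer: 799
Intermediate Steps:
n(D) = -4*D
N = -6 (N = 6*(-1) = -6)
d(a, I) = -9 (d(a, I) = 1*(-9) = -9)
G(x, T) = T + x
G(N*d((6*1)*n(-1), 4), (-3)**3) - 1*(-772) = ((-3)**3 - 6*(-9)) - 1*(-772) = (-27 + 54) + 772 = 27 + 772 = 799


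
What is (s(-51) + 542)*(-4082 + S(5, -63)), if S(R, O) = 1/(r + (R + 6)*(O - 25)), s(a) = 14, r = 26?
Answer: -1068978110/471 ≈ -2.2696e+6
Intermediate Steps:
S(R, O) = 1/(26 + (-25 + O)*(6 + R)) (S(R, O) = 1/(26 + (R + 6)*(O - 25)) = 1/(26 + (6 + R)*(-25 + O)) = 1/(26 + (-25 + O)*(6 + R)))
(s(-51) + 542)*(-4082 + S(5, -63)) = (14 + 542)*(-4082 + 1/(-124 - 25*5 + 6*(-63) - 63*5)) = 556*(-4082 + 1/(-124 - 125 - 378 - 315)) = 556*(-4082 + 1/(-942)) = 556*(-4082 - 1/942) = 556*(-3845245/942) = -1068978110/471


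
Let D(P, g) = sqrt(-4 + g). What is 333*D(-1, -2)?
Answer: 333*I*sqrt(6) ≈ 815.68*I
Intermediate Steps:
333*D(-1, -2) = 333*sqrt(-4 - 2) = 333*sqrt(-6) = 333*(I*sqrt(6)) = 333*I*sqrt(6)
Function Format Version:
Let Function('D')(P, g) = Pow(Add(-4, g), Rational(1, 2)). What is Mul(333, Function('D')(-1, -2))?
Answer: Mul(333, I, Pow(6, Rational(1, 2))) ≈ Mul(815.68, I)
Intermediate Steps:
Mul(333, Function('D')(-1, -2)) = Mul(333, Pow(Add(-4, -2), Rational(1, 2))) = Mul(333, Pow(-6, Rational(1, 2))) = Mul(333, Mul(I, Pow(6, Rational(1, 2)))) = Mul(333, I, Pow(6, Rational(1, 2)))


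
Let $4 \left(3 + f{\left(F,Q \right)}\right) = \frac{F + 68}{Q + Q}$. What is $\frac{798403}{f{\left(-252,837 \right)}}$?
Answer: $- \frac{668263311}{2534} \approx -2.6372 \cdot 10^{5}$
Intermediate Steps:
$f{\left(F,Q \right)} = -3 + \frac{68 + F}{8 Q}$ ($f{\left(F,Q \right)} = -3 + \frac{\left(F + 68\right) \frac{1}{Q + Q}}{4} = -3 + \frac{\left(68 + F\right) \frac{1}{2 Q}}{4} = -3 + \frac{\frac{1}{2} \frac{1}{Q} \left(68 + F\right)}{4} = -3 + \frac{68 + F}{8 Q}$)
$\frac{798403}{f{\left(-252,837 \right)}} = \frac{798403}{\frac{1}{8} \cdot \frac{1}{837} \left(68 - 252 - 20088\right)} = \frac{798403}{\frac{1}{8} \cdot \frac{1}{837} \left(-20272\right)} = \frac{798403}{- \frac{2534}{837}} = 798403 \left(- \frac{837}{2534}\right) = - \frac{668263311}{2534}$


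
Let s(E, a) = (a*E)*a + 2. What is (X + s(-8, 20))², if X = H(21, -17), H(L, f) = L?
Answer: 10093329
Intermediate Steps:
s(E, a) = 2 + E*a² (s(E, a) = (E*a)*a + 2 = E*a² + 2 = 2 + E*a²)
X = 21
(X + s(-8, 20))² = (21 + (2 - 8*20²))² = (21 + (2 - 8*400))² = (21 + (2 - 3200))² = (21 - 3198)² = (-3177)² = 10093329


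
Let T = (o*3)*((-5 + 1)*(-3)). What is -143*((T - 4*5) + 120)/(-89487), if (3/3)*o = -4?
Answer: -6292/89487 ≈ -0.070312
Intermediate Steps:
o = -4
T = -144 (T = (-4*3)*((-5 + 1)*(-3)) = -(-48)*(-3) = -12*12 = -144)
-143*((T - 4*5) + 120)/(-89487) = -143*((-144 - 4*5) + 120)/(-89487) = -143*((-144 - 20) + 120)*(-1/89487) = -143*(-164 + 120)*(-1/89487) = -143*(-44)*(-1/89487) = 6292*(-1/89487) = -6292/89487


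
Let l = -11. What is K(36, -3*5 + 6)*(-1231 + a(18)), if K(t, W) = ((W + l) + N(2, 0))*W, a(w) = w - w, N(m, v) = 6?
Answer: -155106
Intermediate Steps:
a(w) = 0
K(t, W) = W*(-5 + W) (K(t, W) = ((W - 11) + 6)*W = ((-11 + W) + 6)*W = (-5 + W)*W = W*(-5 + W))
K(36, -3*5 + 6)*(-1231 + a(18)) = ((-3*5 + 6)*(-5 + (-3*5 + 6)))*(-1231 + 0) = ((-15 + 6)*(-5 + (-15 + 6)))*(-1231) = -9*(-5 - 9)*(-1231) = -9*(-14)*(-1231) = 126*(-1231) = -155106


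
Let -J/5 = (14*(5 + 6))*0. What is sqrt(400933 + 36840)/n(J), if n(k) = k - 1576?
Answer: -sqrt(437773)/1576 ≈ -0.41983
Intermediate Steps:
J = 0 (J = -5*14*(5 + 6)*0 = -5*14*11*0 = -770*0 = -5*0 = 0)
n(k) = -1576 + k
sqrt(400933 + 36840)/n(J) = sqrt(400933 + 36840)/(-1576 + 0) = sqrt(437773)/(-1576) = sqrt(437773)*(-1/1576) = -sqrt(437773)/1576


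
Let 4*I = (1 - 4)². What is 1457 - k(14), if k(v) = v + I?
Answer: 5763/4 ≈ 1440.8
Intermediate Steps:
I = 9/4 (I = (1 - 4)²/4 = (¼)*(-3)² = (¼)*9 = 9/4 ≈ 2.2500)
k(v) = 9/4 + v (k(v) = v + 9/4 = 9/4 + v)
1457 - k(14) = 1457 - (9/4 + 14) = 1457 - 1*65/4 = 1457 - 65/4 = 5763/4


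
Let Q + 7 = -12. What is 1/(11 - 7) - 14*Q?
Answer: 1065/4 ≈ 266.25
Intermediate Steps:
Q = -19 (Q = -7 - 12 = -19)
1/(11 - 7) - 14*Q = 1/(11 - 7) - 14*(-19) = 1/4 + 266 = ¼ + 266 = 1065/4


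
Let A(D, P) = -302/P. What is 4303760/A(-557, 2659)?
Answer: -5721848920/151 ≈ -3.7893e+7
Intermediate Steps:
4303760/A(-557, 2659) = 4303760/((-302/2659)) = 4303760/((-302*1/2659)) = 4303760/(-302/2659) = 4303760*(-2659/302) = -5721848920/151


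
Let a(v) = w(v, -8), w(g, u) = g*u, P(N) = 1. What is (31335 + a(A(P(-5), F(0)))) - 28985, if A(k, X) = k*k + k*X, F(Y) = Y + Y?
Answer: 2342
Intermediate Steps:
F(Y) = 2*Y
A(k, X) = k² + X*k
a(v) = -8*v (a(v) = v*(-8) = -8*v)
(31335 + a(A(P(-5), F(0)))) - 28985 = (31335 - 8*(2*0 + 1)) - 28985 = (31335 - 8*(0 + 1)) - 28985 = (31335 - 8) - 28985 = 31327 - 28985 = 2342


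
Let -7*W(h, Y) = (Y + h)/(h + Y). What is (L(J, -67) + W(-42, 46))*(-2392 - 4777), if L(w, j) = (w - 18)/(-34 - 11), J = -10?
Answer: -1082519/315 ≈ -3436.6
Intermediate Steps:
L(w, j) = ⅖ - w/45 (L(w, j) = (-18 + w)/(-45) = (-18 + w)*(-1/45) = ⅖ - w/45)
W(h, Y) = -⅐ (W(h, Y) = -(Y + h)/(7*(h + Y)) = -(Y + h)/(7*(Y + h)) = -⅐*1 = -⅐)
(L(J, -67) + W(-42, 46))*(-2392 - 4777) = ((⅖ - 1/45*(-10)) - ⅐)*(-2392 - 4777) = ((⅖ + 2/9) - ⅐)*(-7169) = (28/45 - ⅐)*(-7169) = (151/315)*(-7169) = -1082519/315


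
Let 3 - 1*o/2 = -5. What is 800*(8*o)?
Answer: 102400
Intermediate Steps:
o = 16 (o = 6 - 2*(-5) = 6 + 10 = 16)
800*(8*o) = 800*(8*16) = 800*128 = 102400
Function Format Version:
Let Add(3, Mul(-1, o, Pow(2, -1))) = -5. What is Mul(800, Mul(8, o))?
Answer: 102400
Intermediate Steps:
o = 16 (o = Add(6, Mul(-2, -5)) = Add(6, 10) = 16)
Mul(800, Mul(8, o)) = Mul(800, Mul(8, 16)) = Mul(800, 128) = 102400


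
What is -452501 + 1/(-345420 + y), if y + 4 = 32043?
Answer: -141805215882/313381 ≈ -4.5250e+5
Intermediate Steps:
y = 32039 (y = -4 + 32043 = 32039)
-452501 + 1/(-345420 + y) = -452501 + 1/(-345420 + 32039) = -452501 + 1/(-313381) = -452501 - 1/313381 = -141805215882/313381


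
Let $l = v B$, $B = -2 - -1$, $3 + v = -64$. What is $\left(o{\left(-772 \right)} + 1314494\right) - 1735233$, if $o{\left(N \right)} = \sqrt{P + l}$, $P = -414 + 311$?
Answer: $-420739 + 6 i \approx -4.2074 \cdot 10^{5} + 6.0 i$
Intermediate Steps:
$v = -67$ ($v = -3 - 64 = -67$)
$B = -1$ ($B = -2 + 1 = -1$)
$P = -103$
$l = 67$ ($l = \left(-67\right) \left(-1\right) = 67$)
$o{\left(N \right)} = 6 i$ ($o{\left(N \right)} = \sqrt{-103 + 67} = \sqrt{-36} = 6 i$)
$\left(o{\left(-772 \right)} + 1314494\right) - 1735233 = \left(6 i + 1314494\right) - 1735233 = \left(1314494 + 6 i\right) - 1735233 = -420739 + 6 i$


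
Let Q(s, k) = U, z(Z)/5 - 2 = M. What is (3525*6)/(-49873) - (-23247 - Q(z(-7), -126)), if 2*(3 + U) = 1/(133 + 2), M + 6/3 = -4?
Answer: 312991302613/13465710 ≈ 23244.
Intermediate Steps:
M = -6 (M = -2 - 4 = -6)
z(Z) = -20 (z(Z) = 10 + 5*(-6) = 10 - 30 = -20)
U = -809/270 (U = -3 + 1/(2*(133 + 2)) = -3 + (1/2)/135 = -3 + (1/2)*(1/135) = -3 + 1/270 = -809/270 ≈ -2.9963)
Q(s, k) = -809/270
(3525*6)/(-49873) - (-23247 - Q(z(-7), -126)) = (3525*6)/(-49873) - (-23247 - 1*(-809/270)) = 21150*(-1/49873) - (-23247 + 809/270) = -21150/49873 - 1*(-6275881/270) = -21150/49873 + 6275881/270 = 312991302613/13465710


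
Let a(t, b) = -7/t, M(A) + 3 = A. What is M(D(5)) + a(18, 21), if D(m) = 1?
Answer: -43/18 ≈ -2.3889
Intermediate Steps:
M(A) = -3 + A
M(D(5)) + a(18, 21) = (-3 + 1) - 7/18 = -2 - 7*1/18 = -2 - 7/18 = -43/18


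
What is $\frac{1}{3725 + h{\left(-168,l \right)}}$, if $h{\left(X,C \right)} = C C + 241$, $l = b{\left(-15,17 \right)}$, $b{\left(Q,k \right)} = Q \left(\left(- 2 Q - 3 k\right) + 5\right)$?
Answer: $\frac{1}{61566} \approx 1.6243 \cdot 10^{-5}$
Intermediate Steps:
$b{\left(Q,k \right)} = Q \left(5 - 3 k - 2 Q\right)$ ($b{\left(Q,k \right)} = Q \left(\left(- 3 k - 2 Q\right) + 5\right) = Q \left(5 - 3 k - 2 Q\right)$)
$l = 240$ ($l = - 15 \left(5 - 51 - -30\right) = - 15 \left(5 - 51 + 30\right) = \left(-15\right) \left(-16\right) = 240$)
$h{\left(X,C \right)} = 241 + C^{2}$ ($h{\left(X,C \right)} = C^{2} + 241 = 241 + C^{2}$)
$\frac{1}{3725 + h{\left(-168,l \right)}} = \frac{1}{3725 + \left(241 + 240^{2}\right)} = \frac{1}{3725 + \left(241 + 57600\right)} = \frac{1}{3725 + 57841} = \frac{1}{61566}$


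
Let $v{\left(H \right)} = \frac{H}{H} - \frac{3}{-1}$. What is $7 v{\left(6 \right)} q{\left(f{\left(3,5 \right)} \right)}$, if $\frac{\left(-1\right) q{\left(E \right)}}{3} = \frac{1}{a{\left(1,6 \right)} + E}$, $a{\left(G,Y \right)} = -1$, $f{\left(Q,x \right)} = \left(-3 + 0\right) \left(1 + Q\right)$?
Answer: $\frac{84}{13} \approx 6.4615$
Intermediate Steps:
$f{\left(Q,x \right)} = -3 - 3 Q$ ($f{\left(Q,x \right)} = - 3 \left(1 + Q\right) = -3 - 3 Q$)
$v{\left(H \right)} = 4$ ($v{\left(H \right)} = 1 - -3 = 1 + 3 = 4$)
$q{\left(E \right)} = - \frac{3}{-1 + E}$
$7 v{\left(6 \right)} q{\left(f{\left(3,5 \right)} \right)} = 7 \cdot 4 \left(- \frac{3}{-1 - 12}\right) = 28 \left(- \frac{3}{-1 - 12}\right) = 28 \left(- \frac{3}{-13}\right) = 28 \left(\left(-3\right) \left(- \frac{1}{13}\right)\right) = 28 \cdot \frac{3}{13} = \frac{84}{13}$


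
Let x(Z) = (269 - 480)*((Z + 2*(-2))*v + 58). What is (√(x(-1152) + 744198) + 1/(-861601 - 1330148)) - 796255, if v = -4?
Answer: -1745191099996/2191749 + 2*I*√60926 ≈ -7.9626e+5 + 493.66*I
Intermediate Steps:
x(Z) = -15614 + 844*Z (x(Z) = (269 - 480)*((Z + 2*(-2))*(-4) + 58) = -211*((Z - 4)*(-4) + 58) = -211*((-4 + Z)*(-4) + 58) = -211*((16 - 4*Z) + 58) = -211*(74 - 4*Z) = -15614 + 844*Z)
(√(x(-1152) + 744198) + 1/(-861601 - 1330148)) - 796255 = (√((-15614 + 844*(-1152)) + 744198) + 1/(-861601 - 1330148)) - 796255 = (√((-15614 - 972288) + 744198) + 1/(-2191749)) - 796255 = (√(-987902 + 744198) - 1/2191749) - 796255 = (√(-243704) - 1/2191749) - 796255 = (2*I*√60926 - 1/2191749) - 796255 = (-1/2191749 + 2*I*√60926) - 796255 = -1745191099996/2191749 + 2*I*√60926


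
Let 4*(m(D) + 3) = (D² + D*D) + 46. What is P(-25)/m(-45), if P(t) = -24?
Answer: -24/1021 ≈ -0.023506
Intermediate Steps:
m(D) = 17/2 + D²/2 (m(D) = -3 + ((D² + D*D) + 46)/4 = -3 + ((D² + D²) + 46)/4 = -3 + (2*D² + 46)/4 = -3 + (46 + 2*D²)/4 = -3 + (23/2 + D²/2) = 17/2 + D²/2)
P(-25)/m(-45) = -24/(17/2 + (½)*(-45)²) = -24/(17/2 + (½)*2025) = -24/(17/2 + 2025/2) = -24/1021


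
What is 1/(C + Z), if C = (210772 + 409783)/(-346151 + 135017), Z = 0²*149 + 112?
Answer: 211134/23026453 ≈ 0.0091692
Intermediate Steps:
Z = 112 (Z = 0*149 + 112 = 0 + 112 = 112)
C = -620555/211134 (C = 620555/(-211134) = 620555*(-1/211134) = -620555/211134 ≈ -2.9392)
1/(C + Z) = 1/(-620555/211134 + 112) = 1/(23026453/211134) = 211134/23026453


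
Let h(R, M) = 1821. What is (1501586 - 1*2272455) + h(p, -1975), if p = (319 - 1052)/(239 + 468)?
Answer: -769048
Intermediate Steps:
p = -733/707 ≈ -1.0368
(1501586 - 1*2272455) + h(p, -1975) = (1501586 - 1*2272455) + 1821 = (1501586 - 2272455) + 1821 = -770869 + 1821 = -769048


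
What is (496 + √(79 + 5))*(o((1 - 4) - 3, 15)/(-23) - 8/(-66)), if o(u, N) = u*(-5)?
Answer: -445408/759 - 1796*√21/759 ≈ -597.68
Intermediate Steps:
o(u, N) = -5*u
(496 + √(79 + 5))*(o((1 - 4) - 3, 15)/(-23) - 8/(-66)) = (496 + √(79 + 5))*(-5*((1 - 4) - 3)/(-23) - 8/(-66)) = (496 + √84)*(-5*(-3 - 3)*(-1/23) - 8*(-1/66)) = (496 + 2*√21)*(-5*(-6)*(-1/23) + 4/33) = (496 + 2*√21)*(30*(-1/23) + 4/33) = (496 + 2*√21)*(-30/23 + 4/33) = (496 + 2*√21)*(-898/759) = -445408/759 - 1796*√21/759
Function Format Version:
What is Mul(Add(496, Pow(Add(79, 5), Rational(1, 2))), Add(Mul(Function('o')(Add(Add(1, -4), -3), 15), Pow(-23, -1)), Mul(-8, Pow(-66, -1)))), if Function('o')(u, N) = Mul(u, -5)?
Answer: Add(Rational(-445408, 759), Mul(Rational(-1796, 759), Pow(21, Rational(1, 2)))) ≈ -597.68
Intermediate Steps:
Function('o')(u, N) = Mul(-5, u)
Mul(Add(496, Pow(Add(79, 5), Rational(1, 2))), Add(Mul(Function('o')(Add(Add(1, -4), -3), 15), Pow(-23, -1)), Mul(-8, Pow(-66, -1)))) = Mul(Add(496, Pow(Add(79, 5), Rational(1, 2))), Add(Mul(Mul(-5, Add(Add(1, -4), -3)), Pow(-23, -1)), Mul(-8, Pow(-66, -1)))) = Mul(Add(496, Pow(84, Rational(1, 2))), Add(Mul(Mul(-5, Add(-3, -3)), Rational(-1, 23)), Mul(-8, Rational(-1, 66)))) = Mul(Add(496, Mul(2, Pow(21, Rational(1, 2)))), Add(Mul(Mul(-5, -6), Rational(-1, 23)), Rational(4, 33))) = Mul(Add(496, Mul(2, Pow(21, Rational(1, 2)))), Add(Mul(30, Rational(-1, 23)), Rational(4, 33))) = Mul(Add(496, Mul(2, Pow(21, Rational(1, 2)))), Add(Rational(-30, 23), Rational(4, 33))) = Mul(Add(496, Mul(2, Pow(21, Rational(1, 2)))), Rational(-898, 759)) = Add(Rational(-445408, 759), Mul(Rational(-1796, 759), Pow(21, Rational(1, 2))))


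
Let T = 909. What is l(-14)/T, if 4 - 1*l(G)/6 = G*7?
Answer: 68/101 ≈ 0.67327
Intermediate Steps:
l(G) = 24 - 42*G (l(G) = 24 - 6*G*7 = 24 - 42*G)
l(-14)/T = (24 - 42*(-14))/909 = (24 + 588)*(1/909) = 612*(1/909) = 68/101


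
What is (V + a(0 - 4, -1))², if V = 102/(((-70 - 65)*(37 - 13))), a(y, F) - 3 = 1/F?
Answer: 1129969/291600 ≈ 3.8751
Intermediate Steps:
a(y, F) = 3 + 1/F
V = -17/540 (V = 102/((-135*24)) = 102/(-3240) = 102*(-1/3240) = -17/540 ≈ -0.031482)
(V + a(0 - 4, -1))² = (-17/540 + (3 + 1/(-1)))² = (-17/540 + (3 - 1))² = (-17/540 + 2)² = (1063/540)² = 1129969/291600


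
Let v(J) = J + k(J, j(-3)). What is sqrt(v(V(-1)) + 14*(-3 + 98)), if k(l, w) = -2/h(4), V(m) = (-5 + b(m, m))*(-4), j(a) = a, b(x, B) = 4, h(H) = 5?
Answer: 2*sqrt(8335)/5 ≈ 36.518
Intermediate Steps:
V(m) = 4 (V(m) = (-5 + 4)*(-4) = -1*(-4) = 4)
k(l, w) = -2/5
v(J) = -2/5 + J (v(J) = J - 2/5 = -2/5 + J)
sqrt(v(V(-1)) + 14*(-3 + 98)) = sqrt((-2/5 + 4) + 14*(-3 + 98)) = sqrt(18/5 + 14*95) = sqrt(18/5 + 1330) = sqrt(6668/5) = 2*sqrt(8335)/5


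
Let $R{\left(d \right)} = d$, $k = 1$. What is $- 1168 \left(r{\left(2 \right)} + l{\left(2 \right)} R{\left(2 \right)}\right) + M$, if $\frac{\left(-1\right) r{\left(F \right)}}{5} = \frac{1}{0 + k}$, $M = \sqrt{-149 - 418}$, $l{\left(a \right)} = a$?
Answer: $1168 + 9 i \sqrt{7} \approx 1168.0 + 23.812 i$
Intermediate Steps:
$M = 9 i \sqrt{7}$ ($M = \sqrt{-567} = 9 i \sqrt{7} \approx 23.812 i$)
$r{\left(F \right)} = -5$ ($r{\left(F \right)} = - \frac{5}{0 + 1} = - \frac{5}{1} = \left(-5\right) 1 = -5$)
$- 1168 \left(r{\left(2 \right)} + l{\left(2 \right)} R{\left(2 \right)}\right) + M = - 1168 \left(-5 + 2 \cdot 2\right) + 9 i \sqrt{7} = - 1168 \left(-5 + 4\right) + 9 i \sqrt{7} = \left(-1168\right) \left(-1\right) + 9 i \sqrt{7} = 1168 + 9 i \sqrt{7}$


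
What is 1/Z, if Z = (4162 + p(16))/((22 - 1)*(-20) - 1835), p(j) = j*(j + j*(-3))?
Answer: -451/730 ≈ -0.61781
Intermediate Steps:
p(j) = -2*j² (p(j) = j*(j - 3*j) = j*(-2*j) = -2*j²)
Z = -730/451 (Z = (4162 - 2*16²)/((22 - 1)*(-20) - 1835) = (4162 - 2*256)/(21*(-20) - 1835) = (4162 - 512)/(-420 - 1835) = 3650/(-2255) = 3650*(-1/2255) = -730/451 ≈ -1.6186)
1/Z = 1/(-730/451) = -451/730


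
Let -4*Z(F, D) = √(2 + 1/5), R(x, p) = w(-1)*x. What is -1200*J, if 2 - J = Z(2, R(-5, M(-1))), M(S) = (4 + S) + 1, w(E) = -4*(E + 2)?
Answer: -2400 - 60*√55 ≈ -2845.0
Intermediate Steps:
w(E) = -8 - 4*E (w(E) = -4*(2 + E) = -8 - 4*E)
M(S) = 5 + S
R(x, p) = -4*x (R(x, p) = (-8 - 4*(-1))*x = (-8 + 4)*x = -4*x)
Z(F, D) = -√55/20 (Z(F, D) = -√(2 + 1/5)/4 = -√(2 + ⅕)/4 = -√55/20)
J = 2 + √55/20 (J = 2 - (-1)*√55/20 = 2 + √55/20 ≈ 2.3708)
-1200*J = -1200*(2 + √55/20) = -2400 - 60*√55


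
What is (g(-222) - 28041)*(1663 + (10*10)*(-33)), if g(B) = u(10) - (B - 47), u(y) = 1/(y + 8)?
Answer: 818328115/18 ≈ 4.5463e+7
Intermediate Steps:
u(y) = 1/(8 + y)
g(B) = 847/18 - B (g(B) = 1/(8 + 10) - (B - 47) = 1/18 - (-47 + B) = 1/18 + (47 - B) = 847/18 - B)
(g(-222) - 28041)*(1663 + (10*10)*(-33)) = ((847/18 - 1*(-222)) - 28041)*(1663 + (10*10)*(-33)) = ((847/18 + 222) - 28041)*(1663 + 100*(-33)) = (4843/18 - 28041)*(1663 - 3300) = -499895/18*(-1637) = 818328115/18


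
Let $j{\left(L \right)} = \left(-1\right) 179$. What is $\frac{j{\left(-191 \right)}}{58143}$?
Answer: $- \frac{179}{58143} \approx -0.0030786$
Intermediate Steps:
$j{\left(L \right)} = -179$
$\frac{j{\left(-191 \right)}}{58143} = - \frac{179}{58143}$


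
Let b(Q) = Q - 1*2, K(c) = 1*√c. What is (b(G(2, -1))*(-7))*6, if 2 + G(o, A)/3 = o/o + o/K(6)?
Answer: 210 - 42*√6 ≈ 107.12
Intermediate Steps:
K(c) = √c
G(o, A) = -3 + o*√6/2 (G(o, A) = -6 + 3*(o/o + o/(√6)) = -6 + 3*(1 + o*(√6/6)) = -6 + 3*(1 + o*√6/6) = -6 + (3 + o*√6/2) = -3 + o*√6/2)
b(Q) = -2 + Q (b(Q) = Q - 2 = -2 + Q)
(b(G(2, -1))*(-7))*6 = ((-2 + (-3 + (½)*2*√6))*(-7))*6 = ((-2 + (-3 + √6))*(-7))*6 = ((-5 + √6)*(-7))*6 = (35 - 7*√6)*6 = 210 - 42*√6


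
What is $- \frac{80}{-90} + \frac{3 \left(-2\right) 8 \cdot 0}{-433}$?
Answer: $\frac{8}{9} \approx 0.88889$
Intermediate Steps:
$- \frac{80}{-90} + \frac{3 \left(-2\right) 8 \cdot 0}{-433} = \left(-80\right) \left(- \frac{1}{90}\right) + \left(-6\right) 8 \cdot 0 \left(- \frac{1}{433}\right) = \frac{8}{9} + \left(-48\right) 0 \left(- \frac{1}{433}\right) = \frac{8}{9} + 0 \left(- \frac{1}{433}\right) = \frac{8}{9} + 0 = \frac{8}{9}$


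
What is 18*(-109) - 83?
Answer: -2045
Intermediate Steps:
18*(-109) - 83 = -1962 - 83 = -2045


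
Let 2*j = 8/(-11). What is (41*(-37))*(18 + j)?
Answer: -294298/11 ≈ -26754.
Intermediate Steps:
j = -4/11 (j = (8/(-11))/2 = (8*(-1/11))/2 = (½)*(-8/11) = -4/11 ≈ -0.36364)
(41*(-37))*(18 + j) = (41*(-37))*(18 - 4/11) = -1517*194/11 = -294298/11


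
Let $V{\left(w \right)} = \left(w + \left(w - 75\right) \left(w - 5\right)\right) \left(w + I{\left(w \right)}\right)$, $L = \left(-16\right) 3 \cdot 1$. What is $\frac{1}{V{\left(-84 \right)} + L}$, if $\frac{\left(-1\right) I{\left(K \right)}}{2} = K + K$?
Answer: $\frac{1}{3544836} \approx 2.821 \cdot 10^{-7}$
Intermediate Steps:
$I{\left(K \right)} = - 4 K$ ($I{\left(K \right)} = - 2 \left(K + K\right) = - 2 \cdot 2 K = - 4 K$)
$L = -48$ ($L = \left(-48\right) 1 = -48$)
$V{\left(w \right)} = - 3 w \left(w + \left(-75 + w\right) \left(-5 + w\right)\right)$ ($V{\left(w \right)} = \left(w + \left(w - 75\right) \left(w - 5\right)\right) \left(w - 4 w\right) = \left(w + \left(-75 + w\right) \left(-5 + w\right)\right) \left(- 3 w\right) = - 3 w \left(w + \left(-75 + w\right) \left(-5 + w\right)\right)$)
$\frac{1}{V{\left(-84 \right)} + L} = \frac{1}{3 \left(-84\right) \left(-375 - \left(-84\right)^{2} + 79 \left(-84\right)\right) - 48} = \frac{1}{3 \left(-84\right) \left(-375 - 7056 - 6636\right) - 48} = \frac{1}{3 \left(-84\right) \left(-14067\right) - 48} = \frac{1}{3544884 - 48} = \frac{1}{3544836}$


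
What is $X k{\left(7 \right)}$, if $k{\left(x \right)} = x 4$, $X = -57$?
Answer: $-1596$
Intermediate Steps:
$k{\left(x \right)} = 4 x$
$X k{\left(7 \right)} = - 57 \cdot 4 \cdot 7 = \left(-57\right) 28 = -1596$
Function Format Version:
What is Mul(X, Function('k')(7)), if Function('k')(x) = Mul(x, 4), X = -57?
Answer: -1596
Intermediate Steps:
Function('k')(x) = Mul(4, x)
Mul(X, Function('k')(7)) = Mul(-57, Mul(4, 7)) = Mul(-57, 28) = -1596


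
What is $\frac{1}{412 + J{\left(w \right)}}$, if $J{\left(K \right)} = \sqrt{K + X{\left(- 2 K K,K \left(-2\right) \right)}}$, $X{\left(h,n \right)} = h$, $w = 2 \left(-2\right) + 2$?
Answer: $\frac{206}{84877} - \frac{i \sqrt{10}}{169754} \approx 0.002427 - 1.8629 \cdot 10^{-5} i$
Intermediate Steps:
$w = -2$ ($w = -4 + 2 = -2$)
$J{\left(K \right)} = \sqrt{K - 2 K^{2}}$ ($J{\left(K \right)} = \sqrt{K + - 2 K K} = \sqrt{K - 2 K^{2}}$)
$\frac{1}{412 + J{\left(w \right)}} = \frac{1}{412 + \sqrt{- 2 \left(1 - -4\right)}} = \frac{1}{412 + \sqrt{- 2 \left(1 + 4\right)}} = \frac{1}{412 + \sqrt{\left(-2\right) 5}} = \frac{1}{412 + \sqrt{-10}} = \frac{1}{412 + i \sqrt{10}}$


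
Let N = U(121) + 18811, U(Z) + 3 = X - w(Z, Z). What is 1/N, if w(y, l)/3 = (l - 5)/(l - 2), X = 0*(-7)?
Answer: 119/2237804 ≈ 5.3177e-5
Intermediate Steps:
X = 0
w(y, l) = 3*(-5 + l)/(-2 + l) (w(y, l) = 3*((l - 5)/(l - 2)) = 3*((-5 + l)/(-2 + l)) = 3*(-5 + l)/(-2 + l))
U(Z) = -3 - 3*(-5 + Z)/(-2 + Z) (U(Z) = -3 + (0 - 3*(-5 + Z)/(-2 + Z)) = -3 - 3*(-5 + Z)/(-2 + Z))
N = 2237804/119 (N = 3*(7 - 2*121)/(-2 + 121) + 18811 = 3*(7 - 242)/119 + 18811 = 3*(1/119)*(-235) + 18811 = -705/119 + 18811 = 2237804/119 ≈ 18805.)
1/N = 1/(2237804/119) = 119/2237804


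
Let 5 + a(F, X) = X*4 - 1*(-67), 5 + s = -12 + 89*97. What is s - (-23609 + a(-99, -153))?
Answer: 32775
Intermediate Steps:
s = 8616 (s = -5 + (-12 + 89*97) = -5 + (-12 + 8633) = -5 + 8621 = 8616)
a(F, X) = 62 + 4*X (a(F, X) = -5 + (X*4 - 1*(-67)) = -5 + (4*X + 67) = -5 + (67 + 4*X) = 62 + 4*X)
s - (-23609 + a(-99, -153)) = 8616 - (-23609 + (62 + 4*(-153))) = 8616 - (-23609 + (62 - 612)) = 8616 - (-23609 - 550) = 8616 - 1*(-24159) = 8616 + 24159 = 32775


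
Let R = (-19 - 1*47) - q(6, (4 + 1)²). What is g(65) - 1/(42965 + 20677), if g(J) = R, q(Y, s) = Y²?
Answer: -6491485/63642 ≈ -102.00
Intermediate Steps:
R = -102 (R = (-19 - 1*47) - 1*6² = (-19 - 47) - 1*36 = -66 - 36 = -102)
g(J) = -102
g(65) - 1/(42965 + 20677) = -102 - 1/(42965 + 20677) = -102 - 1/63642 = -6491485/63642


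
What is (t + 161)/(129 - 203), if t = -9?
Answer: -76/37 ≈ -2.0541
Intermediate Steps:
(t + 161)/(129 - 203) = (-9 + 161)/(129 - 203) = 152/(-74) = 152*(-1/74) = -76/37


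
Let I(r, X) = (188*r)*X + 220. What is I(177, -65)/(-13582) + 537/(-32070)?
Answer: 11558522811/72595790 ≈ 159.22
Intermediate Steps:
I(r, X) = 220 + 188*X*r (I(r, X) = 188*X*r + 220 = 220 + 188*X*r)
I(177, -65)/(-13582) + 537/(-32070) = (220 + 188*(-65)*177)/(-13582) + 537/(-32070) = (220 - 2162940)*(-1/13582) + 537*(-1/32070) = -2162720*(-1/13582) - 179/10690 = 1081360/6791 - 179/10690 = 11558522811/72595790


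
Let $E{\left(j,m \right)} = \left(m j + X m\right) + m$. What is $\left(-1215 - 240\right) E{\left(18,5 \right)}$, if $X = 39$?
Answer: $-421950$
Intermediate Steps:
$E{\left(j,m \right)} = 40 m + j m$ ($E{\left(j,m \right)} = \left(m j + 39 m\right) + m = \left(j m + 39 m\right) + m = \left(39 m + j m\right) + m = 40 m + j m$)
$\left(-1215 - 240\right) E{\left(18,5 \right)} = \left(-1215 - 240\right) 5 \left(40 + 18\right) = - 1455 \cdot 5 \cdot 58 = \left(-1455\right) 290 = -421950$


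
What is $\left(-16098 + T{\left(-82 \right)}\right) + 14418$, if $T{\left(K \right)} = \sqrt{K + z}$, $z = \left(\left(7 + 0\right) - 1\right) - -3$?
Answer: $-1680 + i \sqrt{73} \approx -1680.0 + 8.544 i$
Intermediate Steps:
$z = 9$ ($z = \left(7 - 1\right) + 3 = 6 + 3 = 9$)
$T{\left(K \right)} = \sqrt{9 + K}$ ($T{\left(K \right)} = \sqrt{K + 9} = \sqrt{9 + K}$)
$\left(-16098 + T{\left(-82 \right)}\right) + 14418 = \left(-16098 + \sqrt{9 - 82}\right) + 14418 = \left(-16098 + \sqrt{-73}\right) + 14418 = \left(-16098 + i \sqrt{73}\right) + 14418 = -1680 + i \sqrt{73}$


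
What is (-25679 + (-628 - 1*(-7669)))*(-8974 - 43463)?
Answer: 977320806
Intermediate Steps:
(-25679 + (-628 - 1*(-7669)))*(-8974 - 43463) = (-25679 + (-628 + 7669))*(-52437) = (-25679 + 7041)*(-52437) = -18638*(-52437) = 977320806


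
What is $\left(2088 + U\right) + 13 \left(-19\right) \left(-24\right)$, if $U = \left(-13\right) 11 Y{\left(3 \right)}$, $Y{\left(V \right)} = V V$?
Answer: $6729$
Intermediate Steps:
$Y{\left(V \right)} = V^{2}$
$U = -1287$ ($U = \left(-13\right) 11 \cdot 3^{2} = \left(-143\right) 9 = -1287$)
$\left(2088 + U\right) + 13 \left(-19\right) \left(-24\right) = \left(2088 - 1287\right) + 13 \left(-19\right) \left(-24\right) = 801 - -5928 = 801 + 5928 = 6729$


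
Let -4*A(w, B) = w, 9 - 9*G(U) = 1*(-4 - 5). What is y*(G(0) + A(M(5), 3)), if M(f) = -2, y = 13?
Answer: 65/2 ≈ 32.500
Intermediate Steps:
G(U) = 2 (G(U) = 1 - (-4 - 5)/9 = 1 - (-9)/9 = 1 - ⅑*(-9) = 1 + 1 = 2)
A(w, B) = -w/4
y*(G(0) + A(M(5), 3)) = 13*(2 - ¼*(-2)) = 13*(2 + ½) = 13*(5/2) = 65/2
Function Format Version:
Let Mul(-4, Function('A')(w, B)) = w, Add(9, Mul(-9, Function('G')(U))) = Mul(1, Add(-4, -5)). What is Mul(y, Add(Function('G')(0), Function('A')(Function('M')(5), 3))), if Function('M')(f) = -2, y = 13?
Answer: Rational(65, 2) ≈ 32.500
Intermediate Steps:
Function('G')(U) = 2 (Function('G')(U) = Add(1, Mul(Rational(-1, 9), Mul(1, Add(-4, -5)))) = Add(1, Mul(Rational(-1, 9), Mul(1, -9))) = Add(1, Mul(Rational(-1, 9), -9)) = Add(1, 1) = 2)
Function('A')(w, B) = Mul(Rational(-1, 4), w)
Mul(y, Add(Function('G')(0), Function('A')(Function('M')(5), 3))) = Mul(13, Add(2, Mul(Rational(-1, 4), -2))) = Mul(13, Add(2, Rational(1, 2))) = Mul(13, Rational(5, 2)) = Rational(65, 2)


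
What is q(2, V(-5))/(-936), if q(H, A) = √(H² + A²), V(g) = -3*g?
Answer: -√229/936 ≈ -0.016167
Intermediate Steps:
q(H, A) = √(A² + H²)
q(2, V(-5))/(-936) = √((-3*(-5))² + 2²)/(-936) = √(15² + 4)*(-1/936) = √(225 + 4)*(-1/936) = √229*(-1/936) = -√229/936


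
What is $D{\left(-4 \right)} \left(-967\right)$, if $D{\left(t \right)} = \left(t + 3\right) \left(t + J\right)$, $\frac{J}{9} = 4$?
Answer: $30944$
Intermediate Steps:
$J = 36$ ($J = 9 \cdot 4 = 36$)
$D{\left(t \right)} = \left(3 + t\right) \left(36 + t\right)$ ($D{\left(t \right)} = \left(t + 3\right) \left(t + 36\right) = \left(3 + t\right) \left(36 + t\right)$)
$D{\left(-4 \right)} \left(-967\right) = \left(108 + \left(-4\right)^{2} + 39 \left(-4\right)\right) \left(-967\right) = \left(108 + 16 - 156\right) \left(-967\right) = \left(-32\right) \left(-967\right) = 30944$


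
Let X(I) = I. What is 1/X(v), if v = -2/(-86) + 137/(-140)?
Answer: -6020/5751 ≈ -1.0468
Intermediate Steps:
v = -5751/6020 (v = -2*(-1/86) + 137*(-1/140) = 1/43 - 137/140 = -5751/6020 ≈ -0.95532)
1/X(v) = 1/(-5751/6020) = -6020/5751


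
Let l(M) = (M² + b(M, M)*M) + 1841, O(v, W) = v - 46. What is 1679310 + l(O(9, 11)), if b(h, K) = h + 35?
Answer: 1682594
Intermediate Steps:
O(v, W) = -46 + v
b(h, K) = 35 + h
l(M) = 1841 + M² + M*(35 + M) (l(M) = (M² + (35 + M)*M) + 1841 = (M² + M*(35 + M)) + 1841 = 1841 + M² + M*(35 + M))
1679310 + l(O(9, 11)) = 1679310 + (1841 + (-46 + 9)² + (-46 + 9)*(35 + (-46 + 9))) = 1679310 + (1841 + (-37)² - 37*(35 - 37)) = 1679310 + (1841 + 1369 - 37*(-2)) = 1679310 + (1841 + 1369 + 74) = 1679310 + 3284 = 1682594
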